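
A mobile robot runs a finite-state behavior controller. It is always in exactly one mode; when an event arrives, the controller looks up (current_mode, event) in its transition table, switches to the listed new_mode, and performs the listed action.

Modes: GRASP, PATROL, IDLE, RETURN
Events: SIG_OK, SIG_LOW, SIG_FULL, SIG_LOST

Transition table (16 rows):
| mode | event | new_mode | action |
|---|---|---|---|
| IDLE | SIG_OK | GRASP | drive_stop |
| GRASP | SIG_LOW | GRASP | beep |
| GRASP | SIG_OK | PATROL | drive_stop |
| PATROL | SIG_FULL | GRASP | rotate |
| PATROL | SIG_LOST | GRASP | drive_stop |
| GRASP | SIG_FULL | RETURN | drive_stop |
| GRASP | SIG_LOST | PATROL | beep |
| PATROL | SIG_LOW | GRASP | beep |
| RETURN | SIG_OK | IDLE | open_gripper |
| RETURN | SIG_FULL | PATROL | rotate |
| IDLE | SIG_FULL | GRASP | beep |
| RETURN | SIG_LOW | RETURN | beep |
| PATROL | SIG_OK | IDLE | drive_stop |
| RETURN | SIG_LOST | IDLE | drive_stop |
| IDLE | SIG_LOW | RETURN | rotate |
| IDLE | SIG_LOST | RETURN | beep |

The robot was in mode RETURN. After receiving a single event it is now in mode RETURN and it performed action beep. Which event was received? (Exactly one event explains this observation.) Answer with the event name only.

try SIG_OK: (RETURN, SIG_OK) → (IDLE, open_gripper)
try SIG_LOW: (RETURN, SIG_LOW) → (RETURN, beep)  ← matches
try SIG_FULL: (RETURN, SIG_FULL) → (PATROL, rotate)
try SIG_LOST: (RETURN, SIG_LOST) → (IDLE, drive_stop)

SIG_LOW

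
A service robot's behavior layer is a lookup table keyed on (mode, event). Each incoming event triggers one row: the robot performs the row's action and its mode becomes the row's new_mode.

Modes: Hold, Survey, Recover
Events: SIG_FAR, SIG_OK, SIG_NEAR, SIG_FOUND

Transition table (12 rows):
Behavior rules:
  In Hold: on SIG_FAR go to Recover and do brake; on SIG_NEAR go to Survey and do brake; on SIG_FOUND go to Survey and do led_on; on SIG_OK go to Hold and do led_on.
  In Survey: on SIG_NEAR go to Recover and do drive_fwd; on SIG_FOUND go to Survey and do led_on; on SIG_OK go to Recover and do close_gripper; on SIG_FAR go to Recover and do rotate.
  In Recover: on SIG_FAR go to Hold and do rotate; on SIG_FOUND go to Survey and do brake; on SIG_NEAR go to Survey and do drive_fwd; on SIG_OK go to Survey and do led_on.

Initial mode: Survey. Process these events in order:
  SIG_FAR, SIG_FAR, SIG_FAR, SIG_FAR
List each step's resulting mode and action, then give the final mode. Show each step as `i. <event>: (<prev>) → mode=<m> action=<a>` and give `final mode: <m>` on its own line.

1. SIG_FAR: (Survey) → mode=Recover action=rotate
2. SIG_FAR: (Recover) → mode=Hold action=rotate
3. SIG_FAR: (Hold) → mode=Recover action=brake
4. SIG_FAR: (Recover) → mode=Hold action=rotate

final mode: Hold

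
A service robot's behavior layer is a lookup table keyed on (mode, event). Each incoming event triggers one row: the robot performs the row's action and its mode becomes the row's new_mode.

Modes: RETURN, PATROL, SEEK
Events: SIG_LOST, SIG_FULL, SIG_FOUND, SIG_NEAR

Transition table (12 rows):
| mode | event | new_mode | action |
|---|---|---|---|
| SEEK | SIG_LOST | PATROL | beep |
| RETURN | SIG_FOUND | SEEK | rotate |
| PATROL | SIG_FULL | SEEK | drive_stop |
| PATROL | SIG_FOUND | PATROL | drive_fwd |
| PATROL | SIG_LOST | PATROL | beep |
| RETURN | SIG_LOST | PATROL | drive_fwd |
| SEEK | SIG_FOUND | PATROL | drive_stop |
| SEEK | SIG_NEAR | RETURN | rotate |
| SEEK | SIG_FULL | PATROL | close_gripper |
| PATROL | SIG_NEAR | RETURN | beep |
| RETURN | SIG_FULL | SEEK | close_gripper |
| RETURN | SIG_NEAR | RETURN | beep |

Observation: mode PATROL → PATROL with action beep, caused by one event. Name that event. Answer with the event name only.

try SIG_LOST: (PATROL, SIG_LOST) → (PATROL, beep)  ← matches
try SIG_FULL: (PATROL, SIG_FULL) → (SEEK, drive_stop)
try SIG_FOUND: (PATROL, SIG_FOUND) → (PATROL, drive_fwd)
try SIG_NEAR: (PATROL, SIG_NEAR) → (RETURN, beep)

SIG_LOST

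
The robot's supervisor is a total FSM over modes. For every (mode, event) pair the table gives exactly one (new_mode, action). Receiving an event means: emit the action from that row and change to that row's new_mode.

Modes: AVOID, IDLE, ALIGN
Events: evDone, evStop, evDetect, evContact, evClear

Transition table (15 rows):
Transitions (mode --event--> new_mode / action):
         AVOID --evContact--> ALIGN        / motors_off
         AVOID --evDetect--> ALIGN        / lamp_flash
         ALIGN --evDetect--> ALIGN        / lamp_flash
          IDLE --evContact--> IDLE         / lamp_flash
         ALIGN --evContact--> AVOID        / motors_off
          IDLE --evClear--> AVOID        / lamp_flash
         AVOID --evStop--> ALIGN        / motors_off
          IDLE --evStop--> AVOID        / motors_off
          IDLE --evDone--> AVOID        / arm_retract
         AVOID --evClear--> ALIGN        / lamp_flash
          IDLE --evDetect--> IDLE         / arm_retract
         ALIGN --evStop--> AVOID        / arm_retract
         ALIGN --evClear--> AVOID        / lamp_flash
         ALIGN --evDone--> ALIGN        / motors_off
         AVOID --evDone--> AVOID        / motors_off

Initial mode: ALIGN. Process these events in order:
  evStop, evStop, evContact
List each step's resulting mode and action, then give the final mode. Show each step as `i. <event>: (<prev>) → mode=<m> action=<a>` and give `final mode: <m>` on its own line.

final mode: AVOID

1. evStop: (ALIGN) → mode=AVOID action=arm_retract
2. evStop: (AVOID) → mode=ALIGN action=motors_off
3. evContact: (ALIGN) → mode=AVOID action=motors_off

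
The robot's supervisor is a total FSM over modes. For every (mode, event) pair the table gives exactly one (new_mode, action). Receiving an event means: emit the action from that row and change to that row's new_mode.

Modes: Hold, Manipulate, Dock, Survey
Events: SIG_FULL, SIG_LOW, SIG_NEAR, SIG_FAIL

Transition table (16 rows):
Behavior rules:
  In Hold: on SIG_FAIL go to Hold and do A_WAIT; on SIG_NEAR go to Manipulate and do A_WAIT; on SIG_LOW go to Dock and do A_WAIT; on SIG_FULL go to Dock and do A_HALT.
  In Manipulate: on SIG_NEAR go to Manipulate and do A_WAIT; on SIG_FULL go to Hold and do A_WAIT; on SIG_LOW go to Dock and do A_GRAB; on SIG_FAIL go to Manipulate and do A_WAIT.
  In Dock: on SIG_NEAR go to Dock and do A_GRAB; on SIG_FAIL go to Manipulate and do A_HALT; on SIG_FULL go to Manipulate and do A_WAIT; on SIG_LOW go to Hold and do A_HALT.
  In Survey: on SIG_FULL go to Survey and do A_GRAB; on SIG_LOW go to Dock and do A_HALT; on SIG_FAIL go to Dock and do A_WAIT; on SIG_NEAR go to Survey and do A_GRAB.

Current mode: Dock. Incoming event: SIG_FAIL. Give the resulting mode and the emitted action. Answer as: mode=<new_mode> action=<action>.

current mode = Dock; filter table to that mode:
  (Dock, SIG_NEAR) → (Dock, A_GRAB)
  (Dock, SIG_FAIL) → (Manipulate, A_HALT)  ← event matches
  (Dock, SIG_FULL) → (Manipulate, A_WAIT)
  (Dock, SIG_LOW) → (Hold, A_HALT)
event = SIG_FAIL selects (Manipulate, A_HALT)

mode=Manipulate action=A_HALT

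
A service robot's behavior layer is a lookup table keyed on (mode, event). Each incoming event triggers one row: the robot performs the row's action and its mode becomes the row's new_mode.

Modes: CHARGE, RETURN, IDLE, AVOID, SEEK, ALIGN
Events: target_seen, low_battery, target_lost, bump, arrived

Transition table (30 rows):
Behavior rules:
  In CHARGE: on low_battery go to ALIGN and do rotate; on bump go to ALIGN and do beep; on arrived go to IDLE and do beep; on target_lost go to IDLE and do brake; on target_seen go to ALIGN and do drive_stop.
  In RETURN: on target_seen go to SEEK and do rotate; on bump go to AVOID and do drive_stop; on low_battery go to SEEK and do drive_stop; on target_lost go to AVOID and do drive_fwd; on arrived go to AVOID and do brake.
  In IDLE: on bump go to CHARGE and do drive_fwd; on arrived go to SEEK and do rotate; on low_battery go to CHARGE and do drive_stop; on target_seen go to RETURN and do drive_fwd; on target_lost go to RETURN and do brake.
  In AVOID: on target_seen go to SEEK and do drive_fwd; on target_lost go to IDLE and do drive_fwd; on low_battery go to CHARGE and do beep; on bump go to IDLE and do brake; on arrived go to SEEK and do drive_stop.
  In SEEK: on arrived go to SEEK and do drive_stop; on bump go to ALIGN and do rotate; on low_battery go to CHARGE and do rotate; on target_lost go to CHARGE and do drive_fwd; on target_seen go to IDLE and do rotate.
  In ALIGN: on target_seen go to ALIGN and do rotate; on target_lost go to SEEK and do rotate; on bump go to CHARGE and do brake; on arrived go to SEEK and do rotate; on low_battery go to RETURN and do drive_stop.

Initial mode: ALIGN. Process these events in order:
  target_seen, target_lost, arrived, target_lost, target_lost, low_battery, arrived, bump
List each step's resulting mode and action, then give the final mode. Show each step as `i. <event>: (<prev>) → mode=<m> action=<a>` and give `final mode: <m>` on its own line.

1. target_seen: (ALIGN) → mode=ALIGN action=rotate
2. target_lost: (ALIGN) → mode=SEEK action=rotate
3. arrived: (SEEK) → mode=SEEK action=drive_stop
4. target_lost: (SEEK) → mode=CHARGE action=drive_fwd
5. target_lost: (CHARGE) → mode=IDLE action=brake
6. low_battery: (IDLE) → mode=CHARGE action=drive_stop
7. arrived: (CHARGE) → mode=IDLE action=beep
8. bump: (IDLE) → mode=CHARGE action=drive_fwd

final mode: CHARGE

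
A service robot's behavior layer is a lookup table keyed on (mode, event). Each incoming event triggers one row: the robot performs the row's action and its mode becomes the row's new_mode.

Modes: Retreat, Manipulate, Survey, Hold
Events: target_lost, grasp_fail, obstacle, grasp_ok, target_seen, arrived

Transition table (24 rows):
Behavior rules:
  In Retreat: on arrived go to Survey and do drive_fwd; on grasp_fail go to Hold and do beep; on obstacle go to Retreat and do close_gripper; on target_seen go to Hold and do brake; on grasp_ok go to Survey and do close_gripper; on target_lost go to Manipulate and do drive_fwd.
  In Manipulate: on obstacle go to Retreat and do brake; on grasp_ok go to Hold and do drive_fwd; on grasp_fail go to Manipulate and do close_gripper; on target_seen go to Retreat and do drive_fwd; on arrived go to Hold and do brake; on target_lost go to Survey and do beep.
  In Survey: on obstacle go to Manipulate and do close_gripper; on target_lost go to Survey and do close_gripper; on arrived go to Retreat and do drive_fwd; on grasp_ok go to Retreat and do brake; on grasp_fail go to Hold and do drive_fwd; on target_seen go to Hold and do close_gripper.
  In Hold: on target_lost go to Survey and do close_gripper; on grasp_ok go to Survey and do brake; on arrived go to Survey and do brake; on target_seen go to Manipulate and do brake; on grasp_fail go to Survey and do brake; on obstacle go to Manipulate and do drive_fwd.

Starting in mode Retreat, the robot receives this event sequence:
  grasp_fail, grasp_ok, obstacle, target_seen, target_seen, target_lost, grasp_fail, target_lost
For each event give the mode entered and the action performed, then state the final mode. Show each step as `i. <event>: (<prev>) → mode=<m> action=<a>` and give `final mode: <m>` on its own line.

final mode: Survey

1. grasp_fail: (Retreat) → mode=Hold action=beep
2. grasp_ok: (Hold) → mode=Survey action=brake
3. obstacle: (Survey) → mode=Manipulate action=close_gripper
4. target_seen: (Manipulate) → mode=Retreat action=drive_fwd
5. target_seen: (Retreat) → mode=Hold action=brake
6. target_lost: (Hold) → mode=Survey action=close_gripper
7. grasp_fail: (Survey) → mode=Hold action=drive_fwd
8. target_lost: (Hold) → mode=Survey action=close_gripper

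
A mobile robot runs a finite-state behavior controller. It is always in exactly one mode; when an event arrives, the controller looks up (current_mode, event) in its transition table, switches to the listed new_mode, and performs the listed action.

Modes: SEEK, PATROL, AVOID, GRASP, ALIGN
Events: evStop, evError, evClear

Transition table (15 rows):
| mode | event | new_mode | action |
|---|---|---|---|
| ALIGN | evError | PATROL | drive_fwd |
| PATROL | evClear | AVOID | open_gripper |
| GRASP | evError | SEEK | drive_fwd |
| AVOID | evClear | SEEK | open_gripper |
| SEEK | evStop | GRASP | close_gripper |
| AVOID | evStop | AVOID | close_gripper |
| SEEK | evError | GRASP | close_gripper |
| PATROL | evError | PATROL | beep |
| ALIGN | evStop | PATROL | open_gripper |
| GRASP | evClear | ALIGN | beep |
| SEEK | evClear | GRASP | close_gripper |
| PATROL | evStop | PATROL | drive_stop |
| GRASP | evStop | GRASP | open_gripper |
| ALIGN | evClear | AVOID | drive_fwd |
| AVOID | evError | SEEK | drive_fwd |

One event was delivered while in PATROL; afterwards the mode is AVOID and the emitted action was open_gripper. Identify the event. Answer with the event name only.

evClear

try evStop: (PATROL, evStop) → (PATROL, drive_stop)
try evError: (PATROL, evError) → (PATROL, beep)
try evClear: (PATROL, evClear) → (AVOID, open_gripper)  ← matches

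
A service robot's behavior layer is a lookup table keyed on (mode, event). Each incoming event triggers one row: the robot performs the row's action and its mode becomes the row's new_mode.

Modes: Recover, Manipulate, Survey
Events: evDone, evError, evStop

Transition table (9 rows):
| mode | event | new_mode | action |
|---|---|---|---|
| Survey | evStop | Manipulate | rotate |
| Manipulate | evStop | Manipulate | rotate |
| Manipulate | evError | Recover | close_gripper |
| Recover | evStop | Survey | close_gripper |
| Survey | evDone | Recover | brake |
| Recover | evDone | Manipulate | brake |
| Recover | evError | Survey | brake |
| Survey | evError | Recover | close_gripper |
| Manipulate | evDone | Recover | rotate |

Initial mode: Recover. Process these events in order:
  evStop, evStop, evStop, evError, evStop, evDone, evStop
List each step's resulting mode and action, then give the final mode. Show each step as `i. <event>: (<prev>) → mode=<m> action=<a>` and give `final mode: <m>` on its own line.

final mode: Survey

1. evStop: (Recover) → mode=Survey action=close_gripper
2. evStop: (Survey) → mode=Manipulate action=rotate
3. evStop: (Manipulate) → mode=Manipulate action=rotate
4. evError: (Manipulate) → mode=Recover action=close_gripper
5. evStop: (Recover) → mode=Survey action=close_gripper
6. evDone: (Survey) → mode=Recover action=brake
7. evStop: (Recover) → mode=Survey action=close_gripper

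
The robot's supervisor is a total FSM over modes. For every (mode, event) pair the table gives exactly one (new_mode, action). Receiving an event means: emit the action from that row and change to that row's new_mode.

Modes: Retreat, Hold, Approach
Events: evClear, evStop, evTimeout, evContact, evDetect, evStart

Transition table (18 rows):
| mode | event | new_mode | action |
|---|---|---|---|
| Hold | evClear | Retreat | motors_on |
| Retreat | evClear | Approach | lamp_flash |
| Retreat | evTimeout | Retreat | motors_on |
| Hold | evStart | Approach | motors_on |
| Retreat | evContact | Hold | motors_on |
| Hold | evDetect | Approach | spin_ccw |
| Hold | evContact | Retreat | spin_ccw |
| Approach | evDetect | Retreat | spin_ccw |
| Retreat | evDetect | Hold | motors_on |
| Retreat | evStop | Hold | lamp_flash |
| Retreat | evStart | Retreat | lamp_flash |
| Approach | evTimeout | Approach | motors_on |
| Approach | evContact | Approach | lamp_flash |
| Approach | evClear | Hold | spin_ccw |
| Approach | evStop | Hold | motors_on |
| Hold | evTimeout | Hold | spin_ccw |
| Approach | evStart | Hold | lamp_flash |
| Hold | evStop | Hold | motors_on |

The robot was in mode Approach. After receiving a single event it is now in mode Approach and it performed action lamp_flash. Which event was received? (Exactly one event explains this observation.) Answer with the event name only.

evContact

try evClear: (Approach, evClear) → (Hold, spin_ccw)
try evStop: (Approach, evStop) → (Hold, motors_on)
try evTimeout: (Approach, evTimeout) → (Approach, motors_on)
try evContact: (Approach, evContact) → (Approach, lamp_flash)  ← matches
try evDetect: (Approach, evDetect) → (Retreat, spin_ccw)
try evStart: (Approach, evStart) → (Hold, lamp_flash)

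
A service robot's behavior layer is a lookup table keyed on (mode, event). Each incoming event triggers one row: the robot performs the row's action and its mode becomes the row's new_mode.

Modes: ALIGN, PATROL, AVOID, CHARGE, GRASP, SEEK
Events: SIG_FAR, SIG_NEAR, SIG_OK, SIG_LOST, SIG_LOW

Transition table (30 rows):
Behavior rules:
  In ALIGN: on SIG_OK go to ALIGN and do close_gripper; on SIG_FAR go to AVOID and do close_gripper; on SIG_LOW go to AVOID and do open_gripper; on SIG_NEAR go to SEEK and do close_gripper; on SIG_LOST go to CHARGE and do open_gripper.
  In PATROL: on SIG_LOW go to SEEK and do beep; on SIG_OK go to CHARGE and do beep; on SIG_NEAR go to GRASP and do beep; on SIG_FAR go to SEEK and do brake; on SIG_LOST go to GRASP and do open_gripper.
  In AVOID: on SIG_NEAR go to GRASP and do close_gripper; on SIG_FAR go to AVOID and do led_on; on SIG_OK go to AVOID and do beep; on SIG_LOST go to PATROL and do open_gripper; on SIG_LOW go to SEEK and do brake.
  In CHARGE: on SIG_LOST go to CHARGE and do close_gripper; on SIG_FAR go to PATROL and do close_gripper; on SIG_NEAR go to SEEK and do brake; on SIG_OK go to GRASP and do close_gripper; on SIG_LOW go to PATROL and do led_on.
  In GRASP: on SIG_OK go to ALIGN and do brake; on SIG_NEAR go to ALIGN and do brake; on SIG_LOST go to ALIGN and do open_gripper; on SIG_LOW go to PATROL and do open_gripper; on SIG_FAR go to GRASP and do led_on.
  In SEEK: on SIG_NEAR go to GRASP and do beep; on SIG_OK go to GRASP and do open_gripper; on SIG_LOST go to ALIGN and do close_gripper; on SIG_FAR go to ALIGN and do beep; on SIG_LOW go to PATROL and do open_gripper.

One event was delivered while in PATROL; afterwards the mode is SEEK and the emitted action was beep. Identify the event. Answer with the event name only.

try SIG_FAR: (PATROL, SIG_FAR) → (SEEK, brake)
try SIG_NEAR: (PATROL, SIG_NEAR) → (GRASP, beep)
try SIG_OK: (PATROL, SIG_OK) → (CHARGE, beep)
try SIG_LOST: (PATROL, SIG_LOST) → (GRASP, open_gripper)
try SIG_LOW: (PATROL, SIG_LOW) → (SEEK, beep)  ← matches

SIG_LOW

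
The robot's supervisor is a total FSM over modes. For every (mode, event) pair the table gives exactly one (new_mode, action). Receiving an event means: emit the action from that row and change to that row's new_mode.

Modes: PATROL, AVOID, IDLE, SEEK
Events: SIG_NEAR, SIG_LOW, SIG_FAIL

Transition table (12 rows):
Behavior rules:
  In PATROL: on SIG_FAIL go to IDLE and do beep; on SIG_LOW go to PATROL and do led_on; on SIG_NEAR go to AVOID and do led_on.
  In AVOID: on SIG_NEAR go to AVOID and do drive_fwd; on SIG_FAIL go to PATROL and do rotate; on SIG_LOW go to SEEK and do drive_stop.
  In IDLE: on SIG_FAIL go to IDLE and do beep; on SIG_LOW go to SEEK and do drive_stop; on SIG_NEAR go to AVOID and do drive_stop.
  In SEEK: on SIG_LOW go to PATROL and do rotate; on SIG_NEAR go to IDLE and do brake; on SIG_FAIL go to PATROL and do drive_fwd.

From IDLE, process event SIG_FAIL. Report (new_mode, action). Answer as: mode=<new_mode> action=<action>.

current mode = IDLE; filter table to that mode:
  (IDLE, SIG_FAIL) → (IDLE, beep)  ← event matches
  (IDLE, SIG_LOW) → (SEEK, drive_stop)
  (IDLE, SIG_NEAR) → (AVOID, drive_stop)
event = SIG_FAIL selects (IDLE, beep)

mode=IDLE action=beep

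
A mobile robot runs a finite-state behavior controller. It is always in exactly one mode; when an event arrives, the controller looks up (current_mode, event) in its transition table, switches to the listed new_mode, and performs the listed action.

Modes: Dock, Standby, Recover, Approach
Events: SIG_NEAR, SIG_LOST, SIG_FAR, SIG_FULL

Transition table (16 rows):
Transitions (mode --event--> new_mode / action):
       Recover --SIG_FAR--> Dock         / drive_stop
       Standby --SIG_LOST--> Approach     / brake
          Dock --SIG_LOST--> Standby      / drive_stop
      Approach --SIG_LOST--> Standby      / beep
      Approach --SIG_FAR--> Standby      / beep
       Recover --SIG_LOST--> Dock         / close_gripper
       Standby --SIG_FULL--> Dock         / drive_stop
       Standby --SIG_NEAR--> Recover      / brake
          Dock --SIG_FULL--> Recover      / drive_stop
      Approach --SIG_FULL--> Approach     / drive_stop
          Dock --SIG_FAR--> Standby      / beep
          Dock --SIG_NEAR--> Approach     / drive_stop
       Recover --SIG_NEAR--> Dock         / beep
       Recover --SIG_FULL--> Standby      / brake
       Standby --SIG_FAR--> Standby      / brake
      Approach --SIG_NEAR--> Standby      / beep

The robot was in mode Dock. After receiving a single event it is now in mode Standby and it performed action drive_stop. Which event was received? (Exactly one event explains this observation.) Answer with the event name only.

SIG_LOST

try SIG_NEAR: (Dock, SIG_NEAR) → (Approach, drive_stop)
try SIG_LOST: (Dock, SIG_LOST) → (Standby, drive_stop)  ← matches
try SIG_FAR: (Dock, SIG_FAR) → (Standby, beep)
try SIG_FULL: (Dock, SIG_FULL) → (Recover, drive_stop)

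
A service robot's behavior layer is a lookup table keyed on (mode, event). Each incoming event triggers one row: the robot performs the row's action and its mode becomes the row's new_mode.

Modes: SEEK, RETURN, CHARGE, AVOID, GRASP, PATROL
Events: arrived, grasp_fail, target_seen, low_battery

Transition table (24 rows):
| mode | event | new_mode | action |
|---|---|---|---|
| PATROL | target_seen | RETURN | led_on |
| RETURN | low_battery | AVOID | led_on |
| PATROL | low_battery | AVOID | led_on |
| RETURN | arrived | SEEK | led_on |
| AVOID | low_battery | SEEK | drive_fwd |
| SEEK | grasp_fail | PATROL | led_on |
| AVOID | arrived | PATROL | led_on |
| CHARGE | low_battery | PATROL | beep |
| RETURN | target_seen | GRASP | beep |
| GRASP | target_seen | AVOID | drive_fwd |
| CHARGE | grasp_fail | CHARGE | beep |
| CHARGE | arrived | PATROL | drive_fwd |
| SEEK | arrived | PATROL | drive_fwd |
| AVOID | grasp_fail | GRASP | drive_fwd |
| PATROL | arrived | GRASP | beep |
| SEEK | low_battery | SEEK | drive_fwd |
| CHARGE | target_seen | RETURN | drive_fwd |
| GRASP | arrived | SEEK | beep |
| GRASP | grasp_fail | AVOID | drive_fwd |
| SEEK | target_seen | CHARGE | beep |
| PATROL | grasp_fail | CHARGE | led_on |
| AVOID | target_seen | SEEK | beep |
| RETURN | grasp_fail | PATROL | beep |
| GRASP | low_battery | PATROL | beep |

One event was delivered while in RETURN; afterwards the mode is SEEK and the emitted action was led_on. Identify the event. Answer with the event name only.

arrived

try arrived: (RETURN, arrived) → (SEEK, led_on)  ← matches
try grasp_fail: (RETURN, grasp_fail) → (PATROL, beep)
try target_seen: (RETURN, target_seen) → (GRASP, beep)
try low_battery: (RETURN, low_battery) → (AVOID, led_on)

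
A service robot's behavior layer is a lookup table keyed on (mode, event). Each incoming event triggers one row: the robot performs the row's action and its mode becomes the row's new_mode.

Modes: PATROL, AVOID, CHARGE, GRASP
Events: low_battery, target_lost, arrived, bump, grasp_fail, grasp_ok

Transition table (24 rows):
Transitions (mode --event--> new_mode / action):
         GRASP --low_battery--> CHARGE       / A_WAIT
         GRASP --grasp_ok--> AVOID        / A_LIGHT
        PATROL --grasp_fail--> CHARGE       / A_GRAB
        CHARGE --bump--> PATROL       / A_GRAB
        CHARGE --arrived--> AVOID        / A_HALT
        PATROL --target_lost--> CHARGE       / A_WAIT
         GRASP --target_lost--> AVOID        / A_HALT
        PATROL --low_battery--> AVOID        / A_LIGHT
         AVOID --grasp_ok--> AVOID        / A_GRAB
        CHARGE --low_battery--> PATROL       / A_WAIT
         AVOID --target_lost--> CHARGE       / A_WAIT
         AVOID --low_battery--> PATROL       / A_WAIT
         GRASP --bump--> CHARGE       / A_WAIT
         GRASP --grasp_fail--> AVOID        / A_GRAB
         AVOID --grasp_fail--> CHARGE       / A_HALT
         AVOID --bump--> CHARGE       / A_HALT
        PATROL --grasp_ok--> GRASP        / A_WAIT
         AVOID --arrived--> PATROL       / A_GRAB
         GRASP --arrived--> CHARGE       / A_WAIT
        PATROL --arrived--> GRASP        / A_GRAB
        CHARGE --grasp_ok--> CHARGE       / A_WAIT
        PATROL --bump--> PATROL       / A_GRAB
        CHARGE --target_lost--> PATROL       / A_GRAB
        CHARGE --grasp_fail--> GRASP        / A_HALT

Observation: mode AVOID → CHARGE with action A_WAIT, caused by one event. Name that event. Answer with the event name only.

target_lost

try low_battery: (AVOID, low_battery) → (PATROL, A_WAIT)
try target_lost: (AVOID, target_lost) → (CHARGE, A_WAIT)  ← matches
try arrived: (AVOID, arrived) → (PATROL, A_GRAB)
try bump: (AVOID, bump) → (CHARGE, A_HALT)
try grasp_fail: (AVOID, grasp_fail) → (CHARGE, A_HALT)
try grasp_ok: (AVOID, grasp_ok) → (AVOID, A_GRAB)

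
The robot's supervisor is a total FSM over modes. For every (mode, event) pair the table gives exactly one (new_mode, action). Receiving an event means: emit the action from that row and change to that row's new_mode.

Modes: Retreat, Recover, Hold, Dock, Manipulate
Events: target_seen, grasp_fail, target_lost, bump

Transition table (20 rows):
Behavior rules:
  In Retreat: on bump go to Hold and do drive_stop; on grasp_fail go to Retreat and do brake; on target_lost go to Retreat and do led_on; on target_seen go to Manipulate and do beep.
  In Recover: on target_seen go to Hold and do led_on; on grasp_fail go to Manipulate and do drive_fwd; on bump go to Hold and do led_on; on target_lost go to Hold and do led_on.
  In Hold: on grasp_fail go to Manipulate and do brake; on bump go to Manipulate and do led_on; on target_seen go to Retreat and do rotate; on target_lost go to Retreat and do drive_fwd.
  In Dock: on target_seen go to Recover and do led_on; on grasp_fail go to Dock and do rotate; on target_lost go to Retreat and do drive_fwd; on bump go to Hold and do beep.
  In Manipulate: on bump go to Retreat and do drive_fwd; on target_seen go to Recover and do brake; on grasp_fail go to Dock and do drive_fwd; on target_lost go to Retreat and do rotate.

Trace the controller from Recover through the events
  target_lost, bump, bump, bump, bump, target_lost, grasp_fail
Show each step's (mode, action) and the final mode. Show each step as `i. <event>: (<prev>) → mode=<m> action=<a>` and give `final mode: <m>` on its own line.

1. target_lost: (Recover) → mode=Hold action=led_on
2. bump: (Hold) → mode=Manipulate action=led_on
3. bump: (Manipulate) → mode=Retreat action=drive_fwd
4. bump: (Retreat) → mode=Hold action=drive_stop
5. bump: (Hold) → mode=Manipulate action=led_on
6. target_lost: (Manipulate) → mode=Retreat action=rotate
7. grasp_fail: (Retreat) → mode=Retreat action=brake

final mode: Retreat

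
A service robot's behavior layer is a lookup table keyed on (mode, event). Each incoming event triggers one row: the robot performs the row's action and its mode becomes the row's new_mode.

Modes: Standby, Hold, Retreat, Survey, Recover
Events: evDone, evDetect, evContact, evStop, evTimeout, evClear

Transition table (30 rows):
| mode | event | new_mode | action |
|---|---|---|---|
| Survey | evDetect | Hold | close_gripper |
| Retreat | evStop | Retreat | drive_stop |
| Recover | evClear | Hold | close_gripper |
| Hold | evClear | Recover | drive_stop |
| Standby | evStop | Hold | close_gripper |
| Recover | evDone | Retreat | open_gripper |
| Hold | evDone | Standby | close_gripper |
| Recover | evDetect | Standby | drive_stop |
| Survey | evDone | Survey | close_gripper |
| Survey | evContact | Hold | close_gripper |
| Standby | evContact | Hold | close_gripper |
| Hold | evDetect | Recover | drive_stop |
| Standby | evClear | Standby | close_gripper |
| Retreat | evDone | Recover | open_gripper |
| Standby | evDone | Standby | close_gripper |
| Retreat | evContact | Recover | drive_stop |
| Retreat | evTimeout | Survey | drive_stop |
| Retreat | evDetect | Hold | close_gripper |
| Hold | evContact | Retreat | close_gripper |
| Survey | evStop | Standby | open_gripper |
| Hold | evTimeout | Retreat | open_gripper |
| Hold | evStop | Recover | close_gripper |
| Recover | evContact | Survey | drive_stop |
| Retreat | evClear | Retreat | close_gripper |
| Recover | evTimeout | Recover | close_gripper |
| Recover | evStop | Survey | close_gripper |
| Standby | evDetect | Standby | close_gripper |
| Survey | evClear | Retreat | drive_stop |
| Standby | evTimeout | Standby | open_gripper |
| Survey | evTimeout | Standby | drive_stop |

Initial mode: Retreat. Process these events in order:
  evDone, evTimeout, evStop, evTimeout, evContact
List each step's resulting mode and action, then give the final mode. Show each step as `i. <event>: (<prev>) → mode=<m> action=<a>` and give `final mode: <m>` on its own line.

final mode: Hold

1. evDone: (Retreat) → mode=Recover action=open_gripper
2. evTimeout: (Recover) → mode=Recover action=close_gripper
3. evStop: (Recover) → mode=Survey action=close_gripper
4. evTimeout: (Survey) → mode=Standby action=drive_stop
5. evContact: (Standby) → mode=Hold action=close_gripper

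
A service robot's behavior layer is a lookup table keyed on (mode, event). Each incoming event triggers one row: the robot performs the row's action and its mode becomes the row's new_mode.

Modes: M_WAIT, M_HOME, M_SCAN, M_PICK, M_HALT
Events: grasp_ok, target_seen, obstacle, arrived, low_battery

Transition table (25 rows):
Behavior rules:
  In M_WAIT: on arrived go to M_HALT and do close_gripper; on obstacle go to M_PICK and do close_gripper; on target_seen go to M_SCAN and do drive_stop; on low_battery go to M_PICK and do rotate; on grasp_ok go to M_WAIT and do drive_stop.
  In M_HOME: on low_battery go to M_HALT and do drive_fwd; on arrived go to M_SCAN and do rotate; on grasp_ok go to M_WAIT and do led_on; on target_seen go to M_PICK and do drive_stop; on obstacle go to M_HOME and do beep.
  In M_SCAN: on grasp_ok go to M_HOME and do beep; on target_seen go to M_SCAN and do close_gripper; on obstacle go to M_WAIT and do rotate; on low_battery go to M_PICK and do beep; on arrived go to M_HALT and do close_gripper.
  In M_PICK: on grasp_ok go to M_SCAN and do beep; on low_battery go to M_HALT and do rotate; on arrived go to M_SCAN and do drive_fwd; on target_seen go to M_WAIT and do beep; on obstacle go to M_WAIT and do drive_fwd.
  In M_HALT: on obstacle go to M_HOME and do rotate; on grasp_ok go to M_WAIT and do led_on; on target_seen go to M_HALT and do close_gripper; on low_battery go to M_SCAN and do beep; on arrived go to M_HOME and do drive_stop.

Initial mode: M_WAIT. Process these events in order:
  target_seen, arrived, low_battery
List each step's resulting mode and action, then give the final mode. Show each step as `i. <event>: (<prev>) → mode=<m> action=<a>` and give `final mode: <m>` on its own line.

1. target_seen: (M_WAIT) → mode=M_SCAN action=drive_stop
2. arrived: (M_SCAN) → mode=M_HALT action=close_gripper
3. low_battery: (M_HALT) → mode=M_SCAN action=beep

final mode: M_SCAN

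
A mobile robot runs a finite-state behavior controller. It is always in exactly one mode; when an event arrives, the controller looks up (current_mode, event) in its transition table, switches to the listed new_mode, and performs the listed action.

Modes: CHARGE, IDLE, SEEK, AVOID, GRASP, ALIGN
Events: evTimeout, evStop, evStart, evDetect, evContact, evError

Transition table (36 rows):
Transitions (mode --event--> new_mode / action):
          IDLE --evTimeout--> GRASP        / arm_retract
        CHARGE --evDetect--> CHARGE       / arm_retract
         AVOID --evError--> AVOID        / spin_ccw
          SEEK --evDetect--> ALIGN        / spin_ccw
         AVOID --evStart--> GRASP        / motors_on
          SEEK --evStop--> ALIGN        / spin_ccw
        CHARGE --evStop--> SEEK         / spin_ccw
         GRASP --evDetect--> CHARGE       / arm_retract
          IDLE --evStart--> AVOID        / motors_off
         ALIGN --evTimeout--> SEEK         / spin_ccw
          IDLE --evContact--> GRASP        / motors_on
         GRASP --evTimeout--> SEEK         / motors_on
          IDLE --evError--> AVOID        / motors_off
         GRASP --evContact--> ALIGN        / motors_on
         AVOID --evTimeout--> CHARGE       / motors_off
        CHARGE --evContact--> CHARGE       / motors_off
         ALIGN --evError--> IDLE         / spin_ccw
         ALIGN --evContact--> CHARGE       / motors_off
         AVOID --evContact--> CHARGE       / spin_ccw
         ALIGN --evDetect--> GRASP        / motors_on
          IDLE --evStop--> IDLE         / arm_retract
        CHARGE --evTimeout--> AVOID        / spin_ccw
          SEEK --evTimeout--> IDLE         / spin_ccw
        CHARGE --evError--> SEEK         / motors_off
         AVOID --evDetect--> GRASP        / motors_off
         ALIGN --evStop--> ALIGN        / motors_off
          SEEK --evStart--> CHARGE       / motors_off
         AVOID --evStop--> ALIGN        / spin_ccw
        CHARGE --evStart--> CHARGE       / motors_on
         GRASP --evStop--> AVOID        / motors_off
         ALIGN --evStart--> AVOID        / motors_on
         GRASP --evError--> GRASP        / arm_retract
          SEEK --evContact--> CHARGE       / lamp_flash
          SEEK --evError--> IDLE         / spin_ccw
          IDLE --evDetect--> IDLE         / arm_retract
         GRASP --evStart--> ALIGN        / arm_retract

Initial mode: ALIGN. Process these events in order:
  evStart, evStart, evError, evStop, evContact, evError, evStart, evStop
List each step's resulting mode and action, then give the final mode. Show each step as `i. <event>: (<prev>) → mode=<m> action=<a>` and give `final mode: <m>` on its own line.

1. evStart: (ALIGN) → mode=AVOID action=motors_on
2. evStart: (AVOID) → mode=GRASP action=motors_on
3. evError: (GRASP) → mode=GRASP action=arm_retract
4. evStop: (GRASP) → mode=AVOID action=motors_off
5. evContact: (AVOID) → mode=CHARGE action=spin_ccw
6. evError: (CHARGE) → mode=SEEK action=motors_off
7. evStart: (SEEK) → mode=CHARGE action=motors_off
8. evStop: (CHARGE) → mode=SEEK action=spin_ccw

final mode: SEEK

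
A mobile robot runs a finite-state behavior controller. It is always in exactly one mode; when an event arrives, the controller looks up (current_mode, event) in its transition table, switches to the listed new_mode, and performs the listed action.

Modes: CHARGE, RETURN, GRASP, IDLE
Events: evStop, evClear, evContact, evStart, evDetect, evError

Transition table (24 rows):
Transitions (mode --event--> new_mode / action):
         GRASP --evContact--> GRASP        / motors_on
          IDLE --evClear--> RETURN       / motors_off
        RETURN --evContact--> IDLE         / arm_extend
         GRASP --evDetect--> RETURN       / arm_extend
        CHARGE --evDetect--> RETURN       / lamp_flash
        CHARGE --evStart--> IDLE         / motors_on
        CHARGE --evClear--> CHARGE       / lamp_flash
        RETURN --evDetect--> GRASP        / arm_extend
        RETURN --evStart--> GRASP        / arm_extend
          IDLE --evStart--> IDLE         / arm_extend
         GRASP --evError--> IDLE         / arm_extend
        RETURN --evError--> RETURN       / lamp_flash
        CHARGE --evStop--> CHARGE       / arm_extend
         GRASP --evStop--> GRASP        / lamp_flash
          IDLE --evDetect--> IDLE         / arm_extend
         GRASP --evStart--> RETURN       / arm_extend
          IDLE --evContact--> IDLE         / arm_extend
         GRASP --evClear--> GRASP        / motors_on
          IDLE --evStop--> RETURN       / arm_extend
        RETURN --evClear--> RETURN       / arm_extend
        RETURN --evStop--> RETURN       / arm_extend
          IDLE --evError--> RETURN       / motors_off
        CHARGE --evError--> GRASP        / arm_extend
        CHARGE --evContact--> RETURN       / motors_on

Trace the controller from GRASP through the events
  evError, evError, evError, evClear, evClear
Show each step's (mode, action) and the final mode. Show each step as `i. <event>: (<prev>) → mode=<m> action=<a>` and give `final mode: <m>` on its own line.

final mode: RETURN

1. evError: (GRASP) → mode=IDLE action=arm_extend
2. evError: (IDLE) → mode=RETURN action=motors_off
3. evError: (RETURN) → mode=RETURN action=lamp_flash
4. evClear: (RETURN) → mode=RETURN action=arm_extend
5. evClear: (RETURN) → mode=RETURN action=arm_extend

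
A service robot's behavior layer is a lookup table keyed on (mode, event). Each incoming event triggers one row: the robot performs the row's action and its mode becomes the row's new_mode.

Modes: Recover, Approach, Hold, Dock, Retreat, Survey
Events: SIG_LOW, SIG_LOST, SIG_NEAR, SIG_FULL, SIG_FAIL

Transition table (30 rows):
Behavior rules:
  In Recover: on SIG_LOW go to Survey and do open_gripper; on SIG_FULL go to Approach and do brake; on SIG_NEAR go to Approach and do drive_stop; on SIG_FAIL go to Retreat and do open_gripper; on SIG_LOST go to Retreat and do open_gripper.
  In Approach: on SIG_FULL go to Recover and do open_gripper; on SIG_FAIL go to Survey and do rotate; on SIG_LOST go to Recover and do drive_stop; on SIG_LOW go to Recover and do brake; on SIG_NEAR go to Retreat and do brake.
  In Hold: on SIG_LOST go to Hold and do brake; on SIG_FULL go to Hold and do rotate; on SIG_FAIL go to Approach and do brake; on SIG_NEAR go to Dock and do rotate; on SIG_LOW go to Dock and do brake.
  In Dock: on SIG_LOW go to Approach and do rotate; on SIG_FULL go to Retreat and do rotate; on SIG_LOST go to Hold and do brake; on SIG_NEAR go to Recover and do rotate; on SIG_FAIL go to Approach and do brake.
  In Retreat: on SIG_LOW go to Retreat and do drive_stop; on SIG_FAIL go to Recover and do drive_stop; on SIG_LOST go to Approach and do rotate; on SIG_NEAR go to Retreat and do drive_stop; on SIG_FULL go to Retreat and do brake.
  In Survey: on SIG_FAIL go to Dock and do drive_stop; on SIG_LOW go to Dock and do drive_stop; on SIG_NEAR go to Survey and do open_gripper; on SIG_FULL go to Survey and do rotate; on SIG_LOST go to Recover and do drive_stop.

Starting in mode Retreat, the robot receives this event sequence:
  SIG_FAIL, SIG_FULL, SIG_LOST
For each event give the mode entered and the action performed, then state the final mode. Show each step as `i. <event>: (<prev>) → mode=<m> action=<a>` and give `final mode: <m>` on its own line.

final mode: Recover

1. SIG_FAIL: (Retreat) → mode=Recover action=drive_stop
2. SIG_FULL: (Recover) → mode=Approach action=brake
3. SIG_LOST: (Approach) → mode=Recover action=drive_stop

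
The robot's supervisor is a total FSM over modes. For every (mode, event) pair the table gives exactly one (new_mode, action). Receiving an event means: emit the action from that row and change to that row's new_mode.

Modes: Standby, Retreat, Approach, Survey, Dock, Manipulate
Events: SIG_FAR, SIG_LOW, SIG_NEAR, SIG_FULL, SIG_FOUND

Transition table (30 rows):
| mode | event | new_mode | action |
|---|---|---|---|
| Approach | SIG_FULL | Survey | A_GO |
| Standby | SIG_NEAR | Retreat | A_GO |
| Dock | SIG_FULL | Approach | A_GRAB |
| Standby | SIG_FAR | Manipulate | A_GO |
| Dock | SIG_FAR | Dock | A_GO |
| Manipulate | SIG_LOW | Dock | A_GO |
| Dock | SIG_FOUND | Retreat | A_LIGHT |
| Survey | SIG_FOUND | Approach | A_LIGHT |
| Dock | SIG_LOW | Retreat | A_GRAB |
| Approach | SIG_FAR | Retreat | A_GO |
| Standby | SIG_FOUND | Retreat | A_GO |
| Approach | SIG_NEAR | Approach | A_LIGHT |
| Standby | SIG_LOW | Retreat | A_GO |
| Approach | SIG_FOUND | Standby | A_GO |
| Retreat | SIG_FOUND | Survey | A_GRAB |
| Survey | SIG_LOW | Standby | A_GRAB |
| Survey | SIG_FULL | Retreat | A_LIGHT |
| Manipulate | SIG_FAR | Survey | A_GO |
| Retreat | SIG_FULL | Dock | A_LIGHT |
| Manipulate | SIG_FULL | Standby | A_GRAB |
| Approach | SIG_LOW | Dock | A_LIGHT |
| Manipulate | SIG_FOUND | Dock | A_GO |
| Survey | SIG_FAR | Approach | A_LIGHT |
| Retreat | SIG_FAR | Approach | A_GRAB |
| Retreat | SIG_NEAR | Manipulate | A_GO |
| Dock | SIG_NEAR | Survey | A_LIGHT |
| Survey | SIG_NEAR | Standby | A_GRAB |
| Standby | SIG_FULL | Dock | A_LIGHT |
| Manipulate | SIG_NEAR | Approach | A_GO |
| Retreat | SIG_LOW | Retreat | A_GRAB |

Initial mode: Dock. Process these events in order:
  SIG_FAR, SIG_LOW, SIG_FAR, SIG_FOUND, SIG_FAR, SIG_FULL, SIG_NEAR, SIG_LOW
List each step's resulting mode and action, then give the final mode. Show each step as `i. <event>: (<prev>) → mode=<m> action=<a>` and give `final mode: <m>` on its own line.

1. SIG_FAR: (Dock) → mode=Dock action=A_GO
2. SIG_LOW: (Dock) → mode=Retreat action=A_GRAB
3. SIG_FAR: (Retreat) → mode=Approach action=A_GRAB
4. SIG_FOUND: (Approach) → mode=Standby action=A_GO
5. SIG_FAR: (Standby) → mode=Manipulate action=A_GO
6. SIG_FULL: (Manipulate) → mode=Standby action=A_GRAB
7. SIG_NEAR: (Standby) → mode=Retreat action=A_GO
8. SIG_LOW: (Retreat) → mode=Retreat action=A_GRAB

final mode: Retreat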